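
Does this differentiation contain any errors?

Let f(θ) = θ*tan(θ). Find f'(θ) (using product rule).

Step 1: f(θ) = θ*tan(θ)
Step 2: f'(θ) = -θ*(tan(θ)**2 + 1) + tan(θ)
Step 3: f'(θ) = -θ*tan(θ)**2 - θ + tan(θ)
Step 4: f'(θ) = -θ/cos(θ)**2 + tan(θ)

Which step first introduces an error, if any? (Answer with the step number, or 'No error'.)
Step 2

Step 2 is incorrect due to a sign flip.
The step shows: -θ*(tan(θ)**2 + 1) + tan(θ)
The correct value should be: θ*(tan(θ)**2 + 1) + tan(θ)

Explanation: The sign of one term was flipped: the term θ*(tan(θ)**2 + 1) was incorrectly written as -θ*(tan(θ)**2 + 1)
The later steps are derived from this incorrect expression, so the error originates in Step 2.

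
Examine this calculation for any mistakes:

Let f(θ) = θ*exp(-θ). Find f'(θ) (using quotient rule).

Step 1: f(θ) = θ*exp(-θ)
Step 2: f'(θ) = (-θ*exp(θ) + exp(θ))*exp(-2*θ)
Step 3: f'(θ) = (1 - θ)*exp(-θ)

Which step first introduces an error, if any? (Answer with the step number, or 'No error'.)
No error

All steps in this derivation are correct.
The final answer f'(θ) = (1 - θ)*exp(-θ) is valid.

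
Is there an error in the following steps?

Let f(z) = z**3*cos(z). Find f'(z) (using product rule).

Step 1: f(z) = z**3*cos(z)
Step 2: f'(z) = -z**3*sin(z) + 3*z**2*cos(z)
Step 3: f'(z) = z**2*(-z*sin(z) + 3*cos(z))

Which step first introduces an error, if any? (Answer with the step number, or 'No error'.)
No error

All steps in this derivation are correct.
The final answer f'(z) = z**2*(-z*sin(z) + 3*cos(z)) is valid.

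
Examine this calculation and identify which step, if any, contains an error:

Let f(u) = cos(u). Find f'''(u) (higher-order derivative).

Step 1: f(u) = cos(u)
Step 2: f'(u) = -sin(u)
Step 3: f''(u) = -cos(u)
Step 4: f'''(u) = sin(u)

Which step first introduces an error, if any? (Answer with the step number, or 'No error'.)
No error

All steps in this derivation are correct.
The final answer f'''(u) = sin(u) is valid.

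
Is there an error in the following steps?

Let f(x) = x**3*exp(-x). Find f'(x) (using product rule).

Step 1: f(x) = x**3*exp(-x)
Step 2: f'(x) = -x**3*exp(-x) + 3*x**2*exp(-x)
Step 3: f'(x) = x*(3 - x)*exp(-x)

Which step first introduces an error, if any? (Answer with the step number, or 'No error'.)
Step 3

Step 3 is incorrect due to a wrong exponent.
The step shows: x*(3 - x)*exp(-x)
The correct value should be: x**2*(3 - x)*exp(-x)

Explanation: The exponent 2 on x was incorrectly written as 1: the term x**2*(3 - x)*exp(-x) was incorrectly written as x*(3 - x)*exp(-x)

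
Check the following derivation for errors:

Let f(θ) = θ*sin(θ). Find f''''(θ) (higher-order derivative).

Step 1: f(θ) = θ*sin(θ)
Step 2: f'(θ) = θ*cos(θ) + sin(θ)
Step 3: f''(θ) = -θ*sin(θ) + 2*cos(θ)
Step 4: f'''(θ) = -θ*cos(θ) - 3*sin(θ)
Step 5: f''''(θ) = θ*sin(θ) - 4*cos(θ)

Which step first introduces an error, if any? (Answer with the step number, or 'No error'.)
No error

All steps in this derivation are correct.
The final answer f''''(θ) = θ*sin(θ) - 4*cos(θ) is valid.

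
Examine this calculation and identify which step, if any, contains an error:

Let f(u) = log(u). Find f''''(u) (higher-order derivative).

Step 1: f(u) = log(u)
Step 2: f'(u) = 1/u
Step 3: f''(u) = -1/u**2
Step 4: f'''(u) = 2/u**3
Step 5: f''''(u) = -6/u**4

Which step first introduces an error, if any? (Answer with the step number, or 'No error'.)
No error

All steps in this derivation are correct.
The final answer f''''(u) = -6/u**4 is valid.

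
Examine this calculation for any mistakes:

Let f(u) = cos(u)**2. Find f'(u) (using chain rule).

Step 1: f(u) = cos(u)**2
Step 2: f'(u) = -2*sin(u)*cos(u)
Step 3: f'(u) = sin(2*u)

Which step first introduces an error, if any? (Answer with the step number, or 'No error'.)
Step 3

Step 3 is incorrect due to a sign flip.
The step shows: sin(2*u)
The correct value should be: -sin(2*u)

Explanation: The sign of the whole expression was flipped: the term -sin(2*u) was incorrectly written as sin(2*u)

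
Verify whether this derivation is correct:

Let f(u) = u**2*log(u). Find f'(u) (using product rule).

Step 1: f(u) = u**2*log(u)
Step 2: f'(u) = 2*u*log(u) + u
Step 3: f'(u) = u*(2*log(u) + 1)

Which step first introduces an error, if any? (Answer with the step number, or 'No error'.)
No error

All steps in this derivation are correct.
The final answer f'(u) = u*(2*log(u) + 1) is valid.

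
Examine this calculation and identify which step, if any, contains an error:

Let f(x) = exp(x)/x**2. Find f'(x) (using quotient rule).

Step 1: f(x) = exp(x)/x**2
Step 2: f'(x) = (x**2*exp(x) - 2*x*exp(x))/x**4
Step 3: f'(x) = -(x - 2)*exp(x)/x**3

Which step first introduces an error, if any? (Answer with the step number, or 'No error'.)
Step 3

Step 3 is incorrect due to a sign flip.
The step shows: -(x - 2)*exp(x)/x**3
The correct value should be: (x - 2)*exp(x)/x**3

Explanation: The sign of the whole expression was flipped: the term (x - 2)*exp(x)/x**3 was incorrectly written as -(x - 2)*exp(x)/x**3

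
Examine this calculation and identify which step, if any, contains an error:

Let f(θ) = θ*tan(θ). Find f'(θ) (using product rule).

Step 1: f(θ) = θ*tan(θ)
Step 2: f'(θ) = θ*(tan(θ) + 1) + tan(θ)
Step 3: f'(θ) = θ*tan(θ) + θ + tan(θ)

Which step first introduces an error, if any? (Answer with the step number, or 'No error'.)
Step 2

Step 2 is incorrect due to a wrong exponent.
The step shows: θ*(tan(θ) + 1) + tan(θ)
The correct value should be: θ*(tan(θ)**2 + 1) + tan(θ)

Explanation: The exponent 2 on tan(θ) was incorrectly written as 1: the term θ*(tan(θ)**2 + 1) was incorrectly written as θ*(tan(θ) + 1)
The later steps are derived from this incorrect expression, so the error originates in Step 2.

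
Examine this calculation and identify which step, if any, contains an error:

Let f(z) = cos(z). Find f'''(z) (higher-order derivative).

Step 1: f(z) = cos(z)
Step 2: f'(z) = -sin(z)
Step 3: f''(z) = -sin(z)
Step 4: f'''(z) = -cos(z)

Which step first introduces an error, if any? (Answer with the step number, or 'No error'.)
Step 3

Step 3 is incorrect due to a wrong trig function.
The step shows: -sin(z)
The correct value should be: -cos(z)

Explanation: cos(z) was incorrectly written as sin(z): the term -cos(z) was incorrectly written as -sin(z)
The later steps are derived from this incorrect expression, so the error originates in Step 3.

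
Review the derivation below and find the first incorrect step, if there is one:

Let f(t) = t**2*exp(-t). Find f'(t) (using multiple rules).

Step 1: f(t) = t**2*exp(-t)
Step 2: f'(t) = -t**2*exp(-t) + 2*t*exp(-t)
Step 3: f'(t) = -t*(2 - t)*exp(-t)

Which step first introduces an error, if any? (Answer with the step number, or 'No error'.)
Step 3

Step 3 is incorrect due to a sign flip.
The step shows: -t*(2 - t)*exp(-t)
The correct value should be: t*(2 - t)*exp(-t)

Explanation: The sign of the whole expression was flipped: the term t*(2 - t)*exp(-t) was incorrectly written as -t*(2 - t)*exp(-t)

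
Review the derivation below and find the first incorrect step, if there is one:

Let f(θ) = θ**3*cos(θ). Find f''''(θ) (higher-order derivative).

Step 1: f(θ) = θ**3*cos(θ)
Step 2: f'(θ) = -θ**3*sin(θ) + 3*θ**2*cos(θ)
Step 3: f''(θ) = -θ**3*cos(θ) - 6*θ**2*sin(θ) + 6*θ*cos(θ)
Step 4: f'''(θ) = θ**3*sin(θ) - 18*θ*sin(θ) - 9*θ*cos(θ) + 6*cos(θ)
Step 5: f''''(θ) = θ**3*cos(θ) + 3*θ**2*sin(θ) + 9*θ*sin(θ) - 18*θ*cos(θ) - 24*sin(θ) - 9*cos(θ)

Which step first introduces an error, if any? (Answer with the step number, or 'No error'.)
Step 4

Step 4 is incorrect due to a wrong exponent.
The step shows: θ**3*sin(θ) - 18*θ*sin(θ) - 9*θ*cos(θ) + 6*cos(θ)
The correct value should be: θ**3*sin(θ) - 9*θ**2*cos(θ) - 18*θ*sin(θ) + 6*cos(θ)

Explanation: The exponent 2 on θ was incorrectly written as 1: the term -9*θ**2*cos(θ) was incorrectly written as -9*θ*cos(θ)
The later steps are derived from this incorrect expression, so the error originates in Step 4.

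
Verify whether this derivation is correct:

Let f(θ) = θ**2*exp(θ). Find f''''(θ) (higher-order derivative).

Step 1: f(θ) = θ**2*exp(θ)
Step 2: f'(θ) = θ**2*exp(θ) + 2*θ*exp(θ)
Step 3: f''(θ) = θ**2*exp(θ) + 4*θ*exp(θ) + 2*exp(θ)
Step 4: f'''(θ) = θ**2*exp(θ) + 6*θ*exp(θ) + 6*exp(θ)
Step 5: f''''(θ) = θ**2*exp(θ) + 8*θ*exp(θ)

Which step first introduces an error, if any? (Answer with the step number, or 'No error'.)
Step 5

Step 5 is incorrect due to a dropped term.
The step shows: θ**2*exp(θ) + 8*θ*exp(θ)
The correct value should be: θ**2*exp(θ) + 8*θ*exp(θ) + 12*exp(θ)

Explanation: A term was dropped: the term 12*exp(θ) was incorrectly omitted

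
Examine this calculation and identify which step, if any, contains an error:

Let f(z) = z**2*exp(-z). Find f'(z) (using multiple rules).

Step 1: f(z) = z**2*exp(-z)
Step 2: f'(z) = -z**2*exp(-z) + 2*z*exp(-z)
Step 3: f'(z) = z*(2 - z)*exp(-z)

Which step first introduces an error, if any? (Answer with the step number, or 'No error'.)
No error

All steps in this derivation are correct.
The final answer f'(z) = z*(2 - z)*exp(-z) is valid.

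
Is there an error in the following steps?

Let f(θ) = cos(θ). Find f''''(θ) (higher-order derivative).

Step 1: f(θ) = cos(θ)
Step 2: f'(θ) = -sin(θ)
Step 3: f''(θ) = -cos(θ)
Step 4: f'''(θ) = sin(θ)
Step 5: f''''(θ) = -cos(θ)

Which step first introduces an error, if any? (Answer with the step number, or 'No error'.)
Step 5

Step 5 is incorrect due to a sign flip.
The step shows: -cos(θ)
The correct value should be: cos(θ)

Explanation: The sign of the whole expression was flipped: the term cos(θ) was incorrectly written as -cos(θ)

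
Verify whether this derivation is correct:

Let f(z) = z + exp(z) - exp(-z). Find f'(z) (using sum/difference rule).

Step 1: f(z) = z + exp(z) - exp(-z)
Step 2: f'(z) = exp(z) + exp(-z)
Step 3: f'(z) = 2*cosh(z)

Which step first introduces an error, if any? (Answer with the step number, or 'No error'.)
Step 2

Step 2 is incorrect due to a dropped term.
The step shows: exp(z) + exp(-z)
The correct value should be: exp(z) + 1 + exp(-z)

Explanation: A term was dropped: the term 1 was incorrectly omitted
The later steps are derived from this incorrect expression, so the error originates in Step 2.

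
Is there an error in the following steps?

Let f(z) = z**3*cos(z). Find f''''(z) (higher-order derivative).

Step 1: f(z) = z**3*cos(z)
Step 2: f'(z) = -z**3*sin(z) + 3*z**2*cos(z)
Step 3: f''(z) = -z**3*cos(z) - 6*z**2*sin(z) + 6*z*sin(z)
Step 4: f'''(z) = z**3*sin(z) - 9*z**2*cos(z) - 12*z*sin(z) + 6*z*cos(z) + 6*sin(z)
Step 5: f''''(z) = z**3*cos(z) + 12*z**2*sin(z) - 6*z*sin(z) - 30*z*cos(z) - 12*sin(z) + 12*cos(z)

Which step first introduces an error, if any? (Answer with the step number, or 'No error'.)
Step 3

Step 3 is incorrect due to a wrong trig function.
The step shows: -z**3*cos(z) - 6*z**2*sin(z) + 6*z*sin(z)
The correct value should be: -z**3*cos(z) - 6*z**2*sin(z) + 6*z*cos(z)

Explanation: cos(z) was incorrectly written as sin(z): the term 6*z*cos(z) was incorrectly written as 6*z*sin(z)
The later steps are derived from this incorrect expression, so the error originates in Step 3.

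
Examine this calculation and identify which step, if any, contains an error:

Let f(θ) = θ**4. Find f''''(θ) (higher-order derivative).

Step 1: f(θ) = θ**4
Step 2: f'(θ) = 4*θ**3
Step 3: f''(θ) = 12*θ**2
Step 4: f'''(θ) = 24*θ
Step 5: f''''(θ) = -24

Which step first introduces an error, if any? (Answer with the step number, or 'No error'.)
Step 5

Step 5 is incorrect due to a sign flip.
The step shows: -24
The correct value should be: 24

Explanation: The sign of the whole expression was flipped: the term 24 was incorrectly written as -24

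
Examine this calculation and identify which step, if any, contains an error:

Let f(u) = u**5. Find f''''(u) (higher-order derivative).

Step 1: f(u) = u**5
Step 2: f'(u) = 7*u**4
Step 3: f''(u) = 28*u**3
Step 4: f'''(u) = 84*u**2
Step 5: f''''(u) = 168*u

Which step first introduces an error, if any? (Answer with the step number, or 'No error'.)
Step 2

Step 2 is incorrect due to a wrong coefficient.
The step shows: 7*u**4
The correct value should be: 5*u**4

Explanation: The coefficient 5 was incorrectly written as 7: the term 5*u**4 was incorrectly written as 7*u**4
The later steps are derived from this incorrect expression, so the error originates in Step 2.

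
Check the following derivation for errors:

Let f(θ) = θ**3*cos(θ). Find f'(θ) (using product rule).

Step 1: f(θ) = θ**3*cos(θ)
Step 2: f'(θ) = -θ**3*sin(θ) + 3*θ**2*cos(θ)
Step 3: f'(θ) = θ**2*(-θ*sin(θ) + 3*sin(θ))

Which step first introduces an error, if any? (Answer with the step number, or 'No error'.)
Step 3

Step 3 is incorrect due to a wrong trig function.
The step shows: θ**2*(-θ*sin(θ) + 3*sin(θ))
The correct value should be: θ**2*(-θ*sin(θ) + 3*cos(θ))

Explanation: cos(θ) was incorrectly written as sin(θ): the term θ**2*(-θ*sin(θ) + 3*cos(θ)) was incorrectly written as θ**2*(-θ*sin(θ) + 3*sin(θ))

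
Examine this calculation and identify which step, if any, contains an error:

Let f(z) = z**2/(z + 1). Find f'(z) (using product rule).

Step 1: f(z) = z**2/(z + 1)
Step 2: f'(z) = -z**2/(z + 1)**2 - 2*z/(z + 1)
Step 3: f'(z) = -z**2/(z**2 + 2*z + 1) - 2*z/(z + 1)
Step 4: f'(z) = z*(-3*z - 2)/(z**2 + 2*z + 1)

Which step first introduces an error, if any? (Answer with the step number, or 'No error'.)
Step 2

Step 2 is incorrect due to a sign flip.
The step shows: -z**2/(z + 1)**2 - 2*z/(z + 1)
The correct value should be: -z**2/(z + 1)**2 + 2*z/(z + 1)

Explanation: The sign of one term was flipped: the term 2*z/(z + 1) was incorrectly written as -2*z/(z + 1)
The later steps are derived from this incorrect expression, so the error originates in Step 2.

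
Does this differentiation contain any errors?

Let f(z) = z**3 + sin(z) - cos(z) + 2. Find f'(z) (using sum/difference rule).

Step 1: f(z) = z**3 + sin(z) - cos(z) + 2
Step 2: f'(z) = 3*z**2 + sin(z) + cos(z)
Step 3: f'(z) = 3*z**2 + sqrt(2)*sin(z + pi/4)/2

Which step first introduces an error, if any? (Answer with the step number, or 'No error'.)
Step 3

Step 3 is incorrect due to a wrong exponent.
The step shows: 3*z**2 + sqrt(2)*sin(z + pi/4)/2
The correct value should be: 3*z**2 + sqrt(2)*sin(z + pi/4)

Explanation: The exponent 1/2 on 2 was incorrectly written as -1/2: the term sqrt(2)*sin(z + pi/4) was incorrectly written as sqrt(2)*sin(z + pi/4)/2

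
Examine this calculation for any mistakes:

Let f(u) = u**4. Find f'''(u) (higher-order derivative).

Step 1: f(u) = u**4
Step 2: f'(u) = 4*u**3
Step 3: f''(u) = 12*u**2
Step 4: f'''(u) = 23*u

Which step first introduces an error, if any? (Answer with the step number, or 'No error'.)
Step 4

Step 4 is incorrect due to a wrong coefficient.
The step shows: 23*u
The correct value should be: 24*u

Explanation: The coefficient 24 was incorrectly written as 23: the term 24*u was incorrectly written as 23*u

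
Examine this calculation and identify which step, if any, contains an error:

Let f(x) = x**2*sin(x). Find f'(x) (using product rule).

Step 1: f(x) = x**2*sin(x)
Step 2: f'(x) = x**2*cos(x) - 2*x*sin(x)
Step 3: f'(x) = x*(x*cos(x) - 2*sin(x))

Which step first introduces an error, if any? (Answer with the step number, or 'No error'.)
Step 2

Step 2 is incorrect due to a sign flip.
The step shows: x**2*cos(x) - 2*x*sin(x)
The correct value should be: x**2*cos(x) + 2*x*sin(x)

Explanation: The sign of one term was flipped: the term 2*x*sin(x) was incorrectly written as -2*x*sin(x)
The later steps are derived from this incorrect expression, so the error originates in Step 2.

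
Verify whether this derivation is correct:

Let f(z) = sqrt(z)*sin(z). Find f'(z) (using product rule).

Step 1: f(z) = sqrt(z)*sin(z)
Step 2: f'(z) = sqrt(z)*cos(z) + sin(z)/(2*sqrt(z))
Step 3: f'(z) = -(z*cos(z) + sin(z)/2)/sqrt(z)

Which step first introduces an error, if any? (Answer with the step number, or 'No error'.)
Step 3

Step 3 is incorrect due to a sign flip.
The step shows: -(z*cos(z) + sin(z)/2)/sqrt(z)
The correct value should be: (z*cos(z) + sin(z)/2)/sqrt(z)

Explanation: The sign of the whole expression was flipped: the term (z*cos(z) + sin(z)/2)/sqrt(z) was incorrectly written as -(z*cos(z) + sin(z)/2)/sqrt(z)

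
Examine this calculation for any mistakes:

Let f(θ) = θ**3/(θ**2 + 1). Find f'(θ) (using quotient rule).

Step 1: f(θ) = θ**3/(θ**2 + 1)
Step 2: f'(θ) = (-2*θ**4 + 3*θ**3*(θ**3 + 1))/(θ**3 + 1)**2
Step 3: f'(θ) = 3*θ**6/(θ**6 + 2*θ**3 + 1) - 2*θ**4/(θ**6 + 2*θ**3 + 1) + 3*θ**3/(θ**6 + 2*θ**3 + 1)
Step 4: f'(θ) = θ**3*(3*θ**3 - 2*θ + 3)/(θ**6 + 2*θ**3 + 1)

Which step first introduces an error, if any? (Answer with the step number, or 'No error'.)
Step 2

Step 2 is incorrect due to a wrong exponent.
The step shows: (-2*θ**4 + 3*θ**3*(θ**3 + 1))/(θ**3 + 1)**2
The correct value should be: (-2*θ**4 + 3*θ**2*(θ**2 + 1))/(θ**2 + 1)**2

Explanation: The exponent 2 on θ was incorrectly written as 3: the term (-2*θ**4 + 3*θ**2*(θ**2 + 1))/(θ**2 + 1)**2 was incorrectly written as (-2*θ**4 + 3*θ**3*(θ**3 + 1))/(θ**3 + 1)**2
The later steps are derived from this incorrect expression, so the error originates in Step 2.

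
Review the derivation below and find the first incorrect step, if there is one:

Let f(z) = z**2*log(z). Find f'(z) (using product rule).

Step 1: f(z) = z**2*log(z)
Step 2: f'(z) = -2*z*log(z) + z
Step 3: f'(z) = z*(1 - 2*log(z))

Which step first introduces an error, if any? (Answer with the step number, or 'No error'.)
Step 2

Step 2 is incorrect due to a sign flip.
The step shows: -2*z*log(z) + z
The correct value should be: 2*z*log(z) + z

Explanation: The sign of one term was flipped: the term 2*z*log(z) was incorrectly written as -2*z*log(z)
The later steps are derived from this incorrect expression, so the error originates in Step 2.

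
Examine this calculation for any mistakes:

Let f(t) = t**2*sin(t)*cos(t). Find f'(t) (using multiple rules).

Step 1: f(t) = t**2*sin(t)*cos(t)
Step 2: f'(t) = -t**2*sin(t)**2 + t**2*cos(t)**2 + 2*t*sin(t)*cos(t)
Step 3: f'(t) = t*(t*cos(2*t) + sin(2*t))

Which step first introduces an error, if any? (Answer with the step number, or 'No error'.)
No error

All steps in this derivation are correct.
The final answer f'(t) = t*(t*cos(2*t) + sin(2*t)) is valid.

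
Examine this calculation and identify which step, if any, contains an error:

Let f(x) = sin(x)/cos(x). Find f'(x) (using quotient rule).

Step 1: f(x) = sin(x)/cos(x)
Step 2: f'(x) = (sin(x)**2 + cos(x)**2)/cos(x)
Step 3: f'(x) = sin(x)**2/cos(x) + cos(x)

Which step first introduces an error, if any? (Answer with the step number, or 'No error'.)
Step 2

Step 2 is incorrect due to a wrong exponent.
The step shows: (sin(x)**2 + cos(x)**2)/cos(x)
The correct value should be: (sin(x)**2 + cos(x)**2)/cos(x)**2

Explanation: The exponent -2 on cos(x) was incorrectly written as -1: the term (sin(x)**2 + cos(x)**2)/cos(x)**2 was incorrectly written as (sin(x)**2 + cos(x)**2)/cos(x)
The later steps are derived from this incorrect expression, so the error originates in Step 2.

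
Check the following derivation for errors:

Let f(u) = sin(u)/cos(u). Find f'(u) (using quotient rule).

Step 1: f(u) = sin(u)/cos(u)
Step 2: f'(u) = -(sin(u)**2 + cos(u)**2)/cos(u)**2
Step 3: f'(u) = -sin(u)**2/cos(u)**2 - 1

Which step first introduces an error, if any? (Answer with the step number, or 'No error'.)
Step 2

Step 2 is incorrect due to a sign flip.
The step shows: -(sin(u)**2 + cos(u)**2)/cos(u)**2
The correct value should be: (sin(u)**2 + cos(u)**2)/cos(u)**2

Explanation: The sign of the whole expression was flipped: the term (sin(u)**2 + cos(u)**2)/cos(u)**2 was incorrectly written as -(sin(u)**2 + cos(u)**2)/cos(u)**2
The later steps are derived from this incorrect expression, so the error originates in Step 2.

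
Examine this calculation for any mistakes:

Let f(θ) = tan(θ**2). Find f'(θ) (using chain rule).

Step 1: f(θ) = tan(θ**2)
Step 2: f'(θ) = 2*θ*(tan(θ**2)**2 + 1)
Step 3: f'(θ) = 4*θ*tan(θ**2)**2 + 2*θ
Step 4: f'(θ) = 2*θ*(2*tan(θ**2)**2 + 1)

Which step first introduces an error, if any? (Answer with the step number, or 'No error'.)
Step 3

Step 3 is incorrect due to a wrong coefficient.
The step shows: 4*θ*tan(θ**2)**2 + 2*θ
The correct value should be: 2*θ*tan(θ**2)**2 + 2*θ

Explanation: The coefficient 2 was incorrectly written as 4: the term 2*θ*tan(θ**2)**2 was incorrectly written as 4*θ*tan(θ**2)**2
The later steps are derived from this incorrect expression, so the error originates in Step 3.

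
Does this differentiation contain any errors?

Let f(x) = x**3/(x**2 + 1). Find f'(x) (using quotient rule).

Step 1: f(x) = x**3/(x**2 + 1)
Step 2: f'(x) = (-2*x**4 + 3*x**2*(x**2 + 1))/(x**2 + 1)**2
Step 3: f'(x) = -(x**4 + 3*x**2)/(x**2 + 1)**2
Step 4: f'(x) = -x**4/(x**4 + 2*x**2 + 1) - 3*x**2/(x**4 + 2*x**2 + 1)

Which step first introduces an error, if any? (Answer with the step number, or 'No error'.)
Step 3

Step 3 is incorrect due to a sign flip.
The step shows: -(x**4 + 3*x**2)/(x**2 + 1)**2
The correct value should be: (x**4 + 3*x**2)/(x**2 + 1)**2

Explanation: The sign of the whole expression was flipped: the term (x**4 + 3*x**2)/(x**2 + 1)**2 was incorrectly written as -(x**4 + 3*x**2)/(x**2 + 1)**2
The later steps are derived from this incorrect expression, so the error originates in Step 3.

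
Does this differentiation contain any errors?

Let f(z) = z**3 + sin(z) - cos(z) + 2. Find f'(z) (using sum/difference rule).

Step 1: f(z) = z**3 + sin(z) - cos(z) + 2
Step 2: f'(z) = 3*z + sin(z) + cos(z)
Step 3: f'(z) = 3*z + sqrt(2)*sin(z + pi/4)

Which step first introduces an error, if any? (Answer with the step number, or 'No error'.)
Step 2

Step 2 is incorrect due to a wrong exponent.
The step shows: 3*z + sin(z) + cos(z)
The correct value should be: 3*z**2 + sin(z) + cos(z)

Explanation: The exponent 2 on z was incorrectly written as 1: the term 3*z**2 was incorrectly written as 3*z
The later steps are derived from this incorrect expression, so the error originates in Step 2.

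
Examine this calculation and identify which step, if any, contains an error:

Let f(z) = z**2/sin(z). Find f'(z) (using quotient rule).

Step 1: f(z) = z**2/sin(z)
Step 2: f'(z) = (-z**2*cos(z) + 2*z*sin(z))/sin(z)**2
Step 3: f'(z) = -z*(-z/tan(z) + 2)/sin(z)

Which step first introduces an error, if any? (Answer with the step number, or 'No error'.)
Step 3

Step 3 is incorrect due to a sign flip.
The step shows: -z*(-z/tan(z) + 2)/sin(z)
The correct value should be: z*(-z/tan(z) + 2)/sin(z)

Explanation: The sign of the whole expression was flipped: the term z*(-z/tan(z) + 2)/sin(z) was incorrectly written as -z*(-z/tan(z) + 2)/sin(z)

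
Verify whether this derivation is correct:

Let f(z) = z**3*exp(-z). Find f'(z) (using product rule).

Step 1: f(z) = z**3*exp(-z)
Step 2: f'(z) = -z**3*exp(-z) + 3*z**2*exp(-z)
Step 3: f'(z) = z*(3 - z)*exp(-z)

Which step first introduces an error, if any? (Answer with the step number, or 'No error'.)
Step 3

Step 3 is incorrect due to a wrong exponent.
The step shows: z*(3 - z)*exp(-z)
The correct value should be: z**2*(3 - z)*exp(-z)

Explanation: The exponent 2 on z was incorrectly written as 1: the term z**2*(3 - z)*exp(-z) was incorrectly written as z*(3 - z)*exp(-z)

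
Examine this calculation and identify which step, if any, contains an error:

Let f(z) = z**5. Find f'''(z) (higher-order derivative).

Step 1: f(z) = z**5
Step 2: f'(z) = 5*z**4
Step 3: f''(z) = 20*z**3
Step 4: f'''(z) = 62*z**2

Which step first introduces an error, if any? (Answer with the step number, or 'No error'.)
Step 4

Step 4 is incorrect due to a wrong coefficient.
The step shows: 62*z**2
The correct value should be: 60*z**2

Explanation: The coefficient 60 was incorrectly written as 62: the term 60*z**2 was incorrectly written as 62*z**2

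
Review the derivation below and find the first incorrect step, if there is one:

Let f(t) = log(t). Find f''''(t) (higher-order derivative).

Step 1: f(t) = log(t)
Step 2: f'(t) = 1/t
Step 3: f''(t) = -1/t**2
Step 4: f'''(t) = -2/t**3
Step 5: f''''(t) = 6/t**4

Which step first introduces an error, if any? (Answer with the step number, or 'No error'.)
Step 4

Step 4 is incorrect due to a sign flip.
The step shows: -2/t**3
The correct value should be: 2/t**3

Explanation: The sign of the whole expression was flipped: the term 2/t**3 was incorrectly written as -2/t**3
The later steps are derived from this incorrect expression, so the error originates in Step 4.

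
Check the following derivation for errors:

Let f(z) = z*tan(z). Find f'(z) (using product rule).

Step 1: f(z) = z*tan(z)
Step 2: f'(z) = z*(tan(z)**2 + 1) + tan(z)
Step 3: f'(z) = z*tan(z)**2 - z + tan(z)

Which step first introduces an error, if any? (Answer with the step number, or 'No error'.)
Step 3

Step 3 is incorrect due to a sign flip.
The step shows: z*tan(z)**2 - z + tan(z)
The correct value should be: z*tan(z)**2 + z + tan(z)

Explanation: The sign of one term was flipped: the term z was incorrectly written as -z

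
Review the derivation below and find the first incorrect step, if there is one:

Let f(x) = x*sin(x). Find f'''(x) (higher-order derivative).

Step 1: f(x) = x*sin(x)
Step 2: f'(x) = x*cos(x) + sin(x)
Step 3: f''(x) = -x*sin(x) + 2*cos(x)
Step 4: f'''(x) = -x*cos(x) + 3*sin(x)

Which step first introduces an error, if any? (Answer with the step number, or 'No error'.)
Step 4

Step 4 is incorrect due to a sign flip.
The step shows: -x*cos(x) + 3*sin(x)
The correct value should be: -x*cos(x) - 3*sin(x)

Explanation: The sign of one term was flipped: the term -3*sin(x) was incorrectly written as 3*sin(x)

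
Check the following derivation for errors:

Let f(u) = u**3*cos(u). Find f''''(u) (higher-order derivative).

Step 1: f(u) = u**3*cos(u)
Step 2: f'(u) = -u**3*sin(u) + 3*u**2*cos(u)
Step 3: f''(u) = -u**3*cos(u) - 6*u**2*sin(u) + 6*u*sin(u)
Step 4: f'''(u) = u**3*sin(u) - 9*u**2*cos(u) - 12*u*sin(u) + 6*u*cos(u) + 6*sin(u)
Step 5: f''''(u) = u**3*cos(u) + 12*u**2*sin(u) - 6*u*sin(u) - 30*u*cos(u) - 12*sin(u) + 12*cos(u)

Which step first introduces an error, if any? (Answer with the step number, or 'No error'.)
Step 3

Step 3 is incorrect due to a wrong trig function.
The step shows: -u**3*cos(u) - 6*u**2*sin(u) + 6*u*sin(u)
The correct value should be: -u**3*cos(u) - 6*u**2*sin(u) + 6*u*cos(u)

Explanation: cos(u) was incorrectly written as sin(u): the term 6*u*cos(u) was incorrectly written as 6*u*sin(u)
The later steps are derived from this incorrect expression, so the error originates in Step 3.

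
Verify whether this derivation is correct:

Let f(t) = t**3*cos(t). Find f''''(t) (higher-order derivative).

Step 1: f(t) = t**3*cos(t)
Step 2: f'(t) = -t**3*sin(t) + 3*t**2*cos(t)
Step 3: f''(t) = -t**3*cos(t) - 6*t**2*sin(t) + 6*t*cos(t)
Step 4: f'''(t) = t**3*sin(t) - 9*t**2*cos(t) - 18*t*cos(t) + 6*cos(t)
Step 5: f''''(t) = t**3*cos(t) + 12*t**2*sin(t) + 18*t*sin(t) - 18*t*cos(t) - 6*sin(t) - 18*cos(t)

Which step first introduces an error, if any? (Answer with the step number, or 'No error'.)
Step 4

Step 4 is incorrect due to a wrong trig function.
The step shows: t**3*sin(t) - 9*t**2*cos(t) - 18*t*cos(t) + 6*cos(t)
The correct value should be: t**3*sin(t) - 9*t**2*cos(t) - 18*t*sin(t) + 6*cos(t)

Explanation: sin(t) was incorrectly written as cos(t): the term -18*t*sin(t) was incorrectly written as -18*t*cos(t)
The later steps are derived from this incorrect expression, so the error originates in Step 4.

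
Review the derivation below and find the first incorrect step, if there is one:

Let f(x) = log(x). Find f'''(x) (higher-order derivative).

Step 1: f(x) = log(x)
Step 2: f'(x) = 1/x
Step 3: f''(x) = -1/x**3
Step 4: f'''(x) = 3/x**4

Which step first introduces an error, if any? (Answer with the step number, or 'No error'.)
Step 3

Step 3 is incorrect due to a wrong exponent.
The step shows: -1/x**3
The correct value should be: -1/x**2

Explanation: The exponent -2 on x was incorrectly written as -3: the term -1/x**2 was incorrectly written as -1/x**3
The later steps are derived from this incorrect expression, so the error originates in Step 3.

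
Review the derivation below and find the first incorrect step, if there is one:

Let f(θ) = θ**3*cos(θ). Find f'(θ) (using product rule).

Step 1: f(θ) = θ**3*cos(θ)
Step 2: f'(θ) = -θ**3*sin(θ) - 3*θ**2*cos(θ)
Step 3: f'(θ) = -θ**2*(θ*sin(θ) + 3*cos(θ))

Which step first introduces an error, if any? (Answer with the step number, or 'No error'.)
Step 2

Step 2 is incorrect due to a sign flip.
The step shows: -θ**3*sin(θ) - 3*θ**2*cos(θ)
The correct value should be: -θ**3*sin(θ) + 3*θ**2*cos(θ)

Explanation: The sign of one term was flipped: the term 3*θ**2*cos(θ) was incorrectly written as -3*θ**2*cos(θ)
The later steps are derived from this incorrect expression, so the error originates in Step 2.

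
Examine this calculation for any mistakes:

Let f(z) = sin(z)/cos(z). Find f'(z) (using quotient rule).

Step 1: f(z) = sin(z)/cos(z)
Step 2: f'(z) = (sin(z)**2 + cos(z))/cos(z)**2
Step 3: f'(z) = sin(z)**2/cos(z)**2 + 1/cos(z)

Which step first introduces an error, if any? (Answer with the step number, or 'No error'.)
Step 2

Step 2 is incorrect due to a wrong exponent.
The step shows: (sin(z)**2 + cos(z))/cos(z)**2
The correct value should be: (sin(z)**2 + cos(z)**2)/cos(z)**2

Explanation: The exponent 2 on cos(z) was incorrectly written as 1: the term (sin(z)**2 + cos(z)**2)/cos(z)**2 was incorrectly written as (sin(z)**2 + cos(z))/cos(z)**2
The later steps are derived from this incorrect expression, so the error originates in Step 2.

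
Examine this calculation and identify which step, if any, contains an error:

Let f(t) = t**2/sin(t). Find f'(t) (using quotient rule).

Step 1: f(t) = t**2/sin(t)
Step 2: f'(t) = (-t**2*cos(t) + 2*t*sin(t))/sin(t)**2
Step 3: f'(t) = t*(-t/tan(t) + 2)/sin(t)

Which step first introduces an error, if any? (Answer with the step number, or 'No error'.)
No error

All steps in this derivation are correct.
The final answer f'(t) = t*(-t/tan(t) + 2)/sin(t) is valid.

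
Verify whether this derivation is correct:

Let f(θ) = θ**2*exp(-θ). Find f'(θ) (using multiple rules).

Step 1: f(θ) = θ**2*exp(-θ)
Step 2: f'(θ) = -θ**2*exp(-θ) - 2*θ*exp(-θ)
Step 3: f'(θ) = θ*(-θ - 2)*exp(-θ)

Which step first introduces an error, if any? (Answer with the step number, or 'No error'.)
Step 2

Step 2 is incorrect due to a sign flip.
The step shows: -θ**2*exp(-θ) - 2*θ*exp(-θ)
The correct value should be: -θ**2*exp(-θ) + 2*θ*exp(-θ)

Explanation: The sign of one term was flipped: the term 2*θ*exp(-θ) was incorrectly written as -2*θ*exp(-θ)
The later steps are derived from this incorrect expression, so the error originates in Step 2.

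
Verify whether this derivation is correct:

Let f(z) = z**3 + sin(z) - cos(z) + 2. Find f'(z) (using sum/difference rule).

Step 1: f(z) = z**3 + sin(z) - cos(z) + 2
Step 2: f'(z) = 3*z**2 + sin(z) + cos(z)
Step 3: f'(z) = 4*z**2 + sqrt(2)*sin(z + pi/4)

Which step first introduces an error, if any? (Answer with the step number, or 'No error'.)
Step 3

Step 3 is incorrect due to a wrong coefficient.
The step shows: 4*z**2 + sqrt(2)*sin(z + pi/4)
The correct value should be: 3*z**2 + sqrt(2)*sin(z + pi/4)

Explanation: The coefficient 3 was incorrectly written as 4: the term 3*z**2 was incorrectly written as 4*z**2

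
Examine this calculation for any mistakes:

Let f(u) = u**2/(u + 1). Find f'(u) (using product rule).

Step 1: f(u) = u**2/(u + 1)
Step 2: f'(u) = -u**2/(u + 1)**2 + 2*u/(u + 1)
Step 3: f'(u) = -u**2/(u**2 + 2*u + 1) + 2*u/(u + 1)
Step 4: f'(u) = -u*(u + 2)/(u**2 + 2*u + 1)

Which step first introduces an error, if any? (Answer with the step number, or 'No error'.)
Step 4

Step 4 is incorrect due to a sign flip.
The step shows: -u*(u + 2)/(u**2 + 2*u + 1)
The correct value should be: u*(u + 2)/(u**2 + 2*u + 1)

Explanation: The sign of the whole expression was flipped: the term u*(u + 2)/(u**2 + 2*u + 1) was incorrectly written as -u*(u + 2)/(u**2 + 2*u + 1)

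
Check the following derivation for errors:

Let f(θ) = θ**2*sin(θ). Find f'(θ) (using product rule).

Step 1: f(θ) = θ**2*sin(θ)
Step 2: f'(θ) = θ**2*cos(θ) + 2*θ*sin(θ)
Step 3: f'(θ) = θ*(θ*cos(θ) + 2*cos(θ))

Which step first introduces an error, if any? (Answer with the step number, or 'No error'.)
Step 3

Step 3 is incorrect due to a wrong trig function.
The step shows: θ*(θ*cos(θ) + 2*cos(θ))
The correct value should be: θ*(θ*cos(θ) + 2*sin(θ))

Explanation: sin(θ) was incorrectly written as cos(θ): the term θ*(θ*cos(θ) + 2*sin(θ)) was incorrectly written as θ*(θ*cos(θ) + 2*cos(θ))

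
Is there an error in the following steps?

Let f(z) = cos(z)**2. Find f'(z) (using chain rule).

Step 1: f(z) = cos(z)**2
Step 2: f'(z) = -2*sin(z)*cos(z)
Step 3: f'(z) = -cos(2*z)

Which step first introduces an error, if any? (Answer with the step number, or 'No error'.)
Step 3

Step 3 is incorrect due to a wrong trig function.
The step shows: -cos(2*z)
The correct value should be: -sin(2*z)

Explanation: sin(2*z) was incorrectly written as cos(2*z): the term -sin(2*z) was incorrectly written as -cos(2*z)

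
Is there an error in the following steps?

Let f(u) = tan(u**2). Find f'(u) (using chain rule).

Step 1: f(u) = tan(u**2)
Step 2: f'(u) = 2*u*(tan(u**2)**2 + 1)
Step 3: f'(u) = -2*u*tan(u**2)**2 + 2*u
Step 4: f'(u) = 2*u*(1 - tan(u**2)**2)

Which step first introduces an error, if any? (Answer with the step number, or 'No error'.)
Step 3

Step 3 is incorrect due to a sign flip.
The step shows: -2*u*tan(u**2)**2 + 2*u
The correct value should be: 2*u*tan(u**2)**2 + 2*u

Explanation: The sign of one term was flipped: the term 2*u*tan(u**2)**2 was incorrectly written as -2*u*tan(u**2)**2
The later steps are derived from this incorrect expression, so the error originates in Step 3.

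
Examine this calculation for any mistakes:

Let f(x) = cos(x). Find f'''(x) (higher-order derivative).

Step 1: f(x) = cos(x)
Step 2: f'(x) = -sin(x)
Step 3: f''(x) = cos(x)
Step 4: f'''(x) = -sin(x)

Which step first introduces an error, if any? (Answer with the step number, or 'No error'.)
Step 3

Step 3 is incorrect due to a sign flip.
The step shows: cos(x)
The correct value should be: -cos(x)

Explanation: The sign of the whole expression was flipped: the term -cos(x) was incorrectly written as cos(x)
The later steps are derived from this incorrect expression, so the error originates in Step 3.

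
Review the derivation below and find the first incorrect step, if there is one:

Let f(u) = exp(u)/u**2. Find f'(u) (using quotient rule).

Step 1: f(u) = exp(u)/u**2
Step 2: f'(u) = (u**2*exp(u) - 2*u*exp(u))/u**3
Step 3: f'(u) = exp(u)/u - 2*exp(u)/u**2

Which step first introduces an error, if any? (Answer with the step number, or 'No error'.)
Step 2

Step 2 is incorrect due to a wrong exponent.
The step shows: (u**2*exp(u) - 2*u*exp(u))/u**3
The correct value should be: (u**2*exp(u) - 2*u*exp(u))/u**4

Explanation: The exponent -4 on u was incorrectly written as -3: the term (u**2*exp(u) - 2*u*exp(u))/u**4 was incorrectly written as (u**2*exp(u) - 2*u*exp(u))/u**3
The later steps are derived from this incorrect expression, so the error originates in Step 2.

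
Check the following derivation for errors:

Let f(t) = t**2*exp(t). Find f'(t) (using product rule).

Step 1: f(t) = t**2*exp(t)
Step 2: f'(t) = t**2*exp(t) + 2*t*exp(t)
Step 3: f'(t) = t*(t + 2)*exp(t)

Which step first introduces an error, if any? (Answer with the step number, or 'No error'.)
No error

All steps in this derivation are correct.
The final answer f'(t) = t*(t + 2)*exp(t) is valid.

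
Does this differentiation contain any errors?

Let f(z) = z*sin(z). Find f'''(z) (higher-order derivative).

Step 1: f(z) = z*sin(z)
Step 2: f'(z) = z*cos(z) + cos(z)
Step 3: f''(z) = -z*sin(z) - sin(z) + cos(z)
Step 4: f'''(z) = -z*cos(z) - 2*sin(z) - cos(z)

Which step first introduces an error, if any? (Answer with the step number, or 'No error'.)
Step 2

Step 2 is incorrect due to a wrong trig function.
The step shows: z*cos(z) + cos(z)
The correct value should be: z*cos(z) + sin(z)

Explanation: sin(z) was incorrectly written as cos(z): the term sin(z) was incorrectly written as cos(z)
The later steps are derived from this incorrect expression, so the error originates in Step 2.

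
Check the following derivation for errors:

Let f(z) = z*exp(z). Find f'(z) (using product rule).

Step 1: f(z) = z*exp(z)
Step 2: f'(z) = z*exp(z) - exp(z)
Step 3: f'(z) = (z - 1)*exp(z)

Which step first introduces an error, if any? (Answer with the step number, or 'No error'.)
Step 2

Step 2 is incorrect due to a sign flip.
The step shows: z*exp(z) - exp(z)
The correct value should be: z*exp(z) + exp(z)

Explanation: The sign of one term was flipped: the term exp(z) was incorrectly written as -exp(z)
The later steps are derived from this incorrect expression, so the error originates in Step 2.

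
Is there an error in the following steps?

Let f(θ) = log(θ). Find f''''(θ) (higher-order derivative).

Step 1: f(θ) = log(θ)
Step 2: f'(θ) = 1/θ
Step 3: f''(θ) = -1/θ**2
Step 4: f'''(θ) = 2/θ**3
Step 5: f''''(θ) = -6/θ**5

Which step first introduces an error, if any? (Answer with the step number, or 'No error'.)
Step 5

Step 5 is incorrect due to a wrong exponent.
The step shows: -6/θ**5
The correct value should be: -6/θ**4

Explanation: The exponent -4 on θ was incorrectly written as -5: the term -6/θ**4 was incorrectly written as -6/θ**5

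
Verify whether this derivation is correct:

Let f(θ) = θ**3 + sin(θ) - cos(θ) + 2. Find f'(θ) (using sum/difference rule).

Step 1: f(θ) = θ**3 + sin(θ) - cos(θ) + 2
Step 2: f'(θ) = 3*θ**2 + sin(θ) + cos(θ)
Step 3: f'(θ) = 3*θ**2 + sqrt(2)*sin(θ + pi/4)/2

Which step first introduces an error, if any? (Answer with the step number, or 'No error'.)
Step 3

Step 3 is incorrect due to a wrong exponent.
The step shows: 3*θ**2 + sqrt(2)*sin(θ + pi/4)/2
The correct value should be: 3*θ**2 + sqrt(2)*sin(θ + pi/4)

Explanation: The exponent 1/2 on 2 was incorrectly written as -1/2: the term sqrt(2)*sin(θ + pi/4) was incorrectly written as sqrt(2)*sin(θ + pi/4)/2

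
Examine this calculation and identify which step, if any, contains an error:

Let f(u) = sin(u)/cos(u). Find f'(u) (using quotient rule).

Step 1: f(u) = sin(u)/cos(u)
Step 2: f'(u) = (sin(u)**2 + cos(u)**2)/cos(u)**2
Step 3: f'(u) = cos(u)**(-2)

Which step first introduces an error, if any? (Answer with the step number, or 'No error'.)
No error

All steps in this derivation are correct.
The final answer f'(u) = cos(u)**(-2) is valid.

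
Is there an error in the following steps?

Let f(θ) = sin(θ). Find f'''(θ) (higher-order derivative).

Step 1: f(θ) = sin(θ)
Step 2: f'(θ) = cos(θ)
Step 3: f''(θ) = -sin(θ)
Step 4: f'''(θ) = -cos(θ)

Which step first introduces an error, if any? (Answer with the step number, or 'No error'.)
No error

All steps in this derivation are correct.
The final answer f'''(θ) = -cos(θ) is valid.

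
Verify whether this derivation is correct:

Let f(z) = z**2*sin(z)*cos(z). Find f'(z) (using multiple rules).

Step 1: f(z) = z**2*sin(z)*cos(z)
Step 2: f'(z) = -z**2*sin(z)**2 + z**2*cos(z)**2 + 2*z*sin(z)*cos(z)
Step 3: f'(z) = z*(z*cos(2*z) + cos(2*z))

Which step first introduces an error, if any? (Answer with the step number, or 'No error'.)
Step 3

Step 3 is incorrect due to a wrong trig function.
The step shows: z*(z*cos(2*z) + cos(2*z))
The correct value should be: z*(z*cos(2*z) + sin(2*z))

Explanation: sin(2*z) was incorrectly written as cos(2*z): the term z*(z*cos(2*z) + sin(2*z)) was incorrectly written as z*(z*cos(2*z) + cos(2*z))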